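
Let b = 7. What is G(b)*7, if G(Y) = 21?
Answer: 147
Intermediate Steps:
G(b)*7 = 21*7 = 147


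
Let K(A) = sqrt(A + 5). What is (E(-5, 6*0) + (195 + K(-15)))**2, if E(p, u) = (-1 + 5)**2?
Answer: (211 + I*sqrt(10))**2 ≈ 44511.0 + 1334.5*I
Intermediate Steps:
K(A) = sqrt(5 + A)
E(p, u) = 16 (E(p, u) = 4**2 = 16)
(E(-5, 6*0) + (195 + K(-15)))**2 = (16 + (195 + sqrt(5 - 15)))**2 = (16 + (195 + sqrt(-10)))**2 = (16 + (195 + I*sqrt(10)))**2 = (211 + I*sqrt(10))**2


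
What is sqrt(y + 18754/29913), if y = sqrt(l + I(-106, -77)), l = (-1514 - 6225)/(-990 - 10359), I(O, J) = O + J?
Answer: sqrt(31232780322 + 26337246*I*sqrt(652292602))/223197 ≈ 2.6593 + 2.5387*I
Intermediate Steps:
I(O, J) = J + O
l = 7739/11349 (l = -7739/(-11349) = -7739*(-1/11349) = 7739/11349 ≈ 0.68191)
y = 2*I*sqrt(652292602)/3783 (y = sqrt(7739/11349 + (-77 - 106)) = sqrt(7739/11349 - 183) = sqrt(-2069128/11349) = 2*I*sqrt(652292602)/3783 ≈ 13.503*I)
sqrt(y + 18754/29913) = sqrt(2*I*sqrt(652292602)/3783 + 18754/29913) = sqrt(18754/29913 + 2*I*sqrt(652292602)/3783)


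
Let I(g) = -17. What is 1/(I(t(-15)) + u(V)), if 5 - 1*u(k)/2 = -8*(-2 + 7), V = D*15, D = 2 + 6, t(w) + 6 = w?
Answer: 1/73 ≈ 0.013699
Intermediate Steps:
t(w) = -6 + w
D = 8
V = 120 (V = 8*15 = 120)
u(k) = 90 (u(k) = 10 - (-16)*(-2 + 7) = 10 - (-16)*5 = 10 - 2*(-40) = 10 + 80 = 90)
1/(I(t(-15)) + u(V)) = 1/(-17 + 90) = 1/73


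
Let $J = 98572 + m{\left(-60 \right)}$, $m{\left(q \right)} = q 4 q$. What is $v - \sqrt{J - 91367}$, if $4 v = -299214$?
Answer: $- \frac{149607}{2} - \sqrt{21605} \approx -74951.0$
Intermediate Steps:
$v = - \frac{149607}{2}$ ($v = \frac{1}{4} \left(-299214\right) = - \frac{149607}{2} \approx -74804.0$)
$m{\left(q \right)} = 4 q^{2}$ ($m{\left(q \right)} = 4 q q = 4 q^{2}$)
$J = 112972$ ($J = 98572 + 4 \left(-60\right)^{2} = 98572 + 4 \cdot 3600 = 98572 + 14400 = 112972$)
$v - \sqrt{J - 91367} = - \frac{149607}{2} - \sqrt{112972 - 91367} = - \frac{149607}{2} - \sqrt{21605}$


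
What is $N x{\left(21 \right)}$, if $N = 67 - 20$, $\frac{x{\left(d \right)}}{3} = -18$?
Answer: $-2538$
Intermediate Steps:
$x{\left(d \right)} = -54$ ($x{\left(d \right)} = 3 \left(-18\right) = -54$)
$N = 47$
$N x{\left(21 \right)} = 47 \left(-54\right) = -2538$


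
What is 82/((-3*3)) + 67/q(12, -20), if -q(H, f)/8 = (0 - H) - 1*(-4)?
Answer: -4645/576 ≈ -8.0642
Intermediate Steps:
q(H, f) = -32 + 8*H (q(H, f) = -8*((0 - H) - 1*(-4)) = -8*(-H + 4) = -8*(4 - H) = -32 + 8*H)
82/((-3*3)) + 67/q(12, -20) = 82/((-3*3)) + 67/(-32 + 8*12) = 82/(-9) + 67/(-32 + 96) = 82*(-⅑) + 67/64 = -82/9 + 67*(1/64) = -82/9 + 67/64 = -4645/576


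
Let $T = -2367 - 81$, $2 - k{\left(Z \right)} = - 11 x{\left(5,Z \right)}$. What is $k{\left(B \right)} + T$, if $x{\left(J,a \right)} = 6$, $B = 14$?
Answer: $-2380$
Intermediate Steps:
$k{\left(Z \right)} = 68$ ($k{\left(Z \right)} = 2 - \left(-11\right) 6 = 2 - -66 = 2 + 66 = 68$)
$T = -2448$ ($T = -2367 - 81 = -2448$)
$k{\left(B \right)} + T = 68 - 2448 = -2380$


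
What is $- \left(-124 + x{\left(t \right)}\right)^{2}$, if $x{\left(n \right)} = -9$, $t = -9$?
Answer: $-17689$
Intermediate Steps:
$- \left(-124 + x{\left(t \right)}\right)^{2} = - \left(-124 - 9\right)^{2} = - \left(-133\right)^{2} = \left(-1\right) 17689 = -17689$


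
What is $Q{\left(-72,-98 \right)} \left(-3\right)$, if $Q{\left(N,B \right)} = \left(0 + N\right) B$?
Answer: $-21168$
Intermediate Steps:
$Q{\left(N,B \right)} = B N$ ($Q{\left(N,B \right)} = N B = B N$)
$Q{\left(-72,-98 \right)} \left(-3\right) = \left(-98\right) \left(-72\right) \left(-3\right) = 7056 \left(-3\right) = -21168$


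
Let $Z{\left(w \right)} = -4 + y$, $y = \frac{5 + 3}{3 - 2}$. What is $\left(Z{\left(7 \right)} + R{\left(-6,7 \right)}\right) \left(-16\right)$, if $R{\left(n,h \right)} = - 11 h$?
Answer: $1168$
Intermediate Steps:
$y = 8$ ($y = \frac{8}{1} = 8 \cdot 1 = 8$)
$Z{\left(w \right)} = 4$ ($Z{\left(w \right)} = -4 + 8 = 4$)
$\left(Z{\left(7 \right)} + R{\left(-6,7 \right)}\right) \left(-16\right) = \left(4 - 77\right) \left(-16\right) = \left(-73\right) \left(-16\right) = 1168$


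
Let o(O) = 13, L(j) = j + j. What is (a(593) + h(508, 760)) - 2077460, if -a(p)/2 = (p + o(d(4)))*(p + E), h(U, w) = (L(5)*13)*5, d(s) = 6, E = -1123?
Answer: -1434450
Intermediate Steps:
L(j) = 2*j
h(U, w) = 650 (h(U, w) = ((2*5)*13)*5 = (10*13)*5 = 130*5 = 650)
a(p) = -2*(-1123 + p)*(13 + p) (a(p) = -2*(p + 13)*(p - 1123) = -2*(13 + p)*(-1123 + p) = -2*(-1123 + p)*(13 + p))
(a(593) + h(508, 760)) - 2077460 = ((29198 - 2*593**2 + 2220*593) + 650) - 2077460 = ((29198 - 2*351649 + 1316460) + 650) - 2077460 = ((29198 - 703298 + 1316460) + 650) - 2077460 = (642360 + 650) - 2077460 = 643010 - 2077460 = -1434450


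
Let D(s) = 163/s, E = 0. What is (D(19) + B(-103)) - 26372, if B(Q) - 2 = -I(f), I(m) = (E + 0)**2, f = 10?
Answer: -500867/19 ≈ -26361.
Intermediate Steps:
I(m) = 0 (I(m) = (0 + 0)**2 = 0**2 = 0)
B(Q) = 2 (B(Q) = 2 - 1*0 = 2 + 0 = 2)
(D(19) + B(-103)) - 26372 = (163/19 + 2) - 26372 = 201/19 - 26372 = -500867/19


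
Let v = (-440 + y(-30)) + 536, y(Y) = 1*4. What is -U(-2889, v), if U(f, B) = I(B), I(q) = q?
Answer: -100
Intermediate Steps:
y(Y) = 4
v = 100 (v = (-440 + 4) + 536 = -436 + 536 = 100)
U(f, B) = B
-U(-2889, v) = -1*100 = -100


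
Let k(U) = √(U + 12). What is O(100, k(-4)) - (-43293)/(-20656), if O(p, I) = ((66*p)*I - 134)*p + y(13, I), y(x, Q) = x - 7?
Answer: -276709757/20656 + 1320000*√2 ≈ 1.8534e+6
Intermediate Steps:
y(x, Q) = -7 + x
k(U) = √(12 + U)
O(p, I) = 6 + p*(-134 + 66*I*p) (O(p, I) = ((66*p)*I - 134)*p + (-7 + 13) = (66*I*p - 134)*p + 6 = (-134 + 66*I*p)*p + 6 = p*(-134 + 66*I*p) + 6 = 6 + p*(-134 + 66*I*p))
O(100, k(-4)) - (-43293)/(-20656) = (6 - 134*100 + 66*√(12 - 4)*100²) - (-43293)/(-20656) = (6 - 13400 + 66*√8*10000) - (-43293)*(-1)/20656 = (6 - 13400 + 66*(2*√2)*10000) - 1*43293/20656 = (6 - 13400 + 1320000*√2) - 43293/20656 = (-13394 + 1320000*√2) - 43293/20656 = -276709757/20656 + 1320000*√2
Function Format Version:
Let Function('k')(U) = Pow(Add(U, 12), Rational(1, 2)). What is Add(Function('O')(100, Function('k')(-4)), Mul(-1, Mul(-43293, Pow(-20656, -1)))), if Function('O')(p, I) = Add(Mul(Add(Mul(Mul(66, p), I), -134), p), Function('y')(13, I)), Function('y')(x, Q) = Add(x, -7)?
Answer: Add(Rational(-276709757, 20656), Mul(1320000, Pow(2, Rational(1, 2)))) ≈ 1.8534e+6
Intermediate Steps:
Function('y')(x, Q) = Add(-7, x)
Function('k')(U) = Pow(Add(12, U), Rational(1, 2))
Function('O')(p, I) = Add(6, Mul(p, Add(-134, Mul(66, I, p)))) (Function('O')(p, I) = Add(Mul(Add(Mul(Mul(66, p), I), -134), p), Add(-7, 13)) = Add(Mul(Add(Mul(66, I, p), -134), p), 6) = Add(Mul(Add(-134, Mul(66, I, p)), p), 6) = Add(Mul(p, Add(-134, Mul(66, I, p))), 6) = Add(6, Mul(p, Add(-134, Mul(66, I, p)))))
Add(Function('O')(100, Function('k')(-4)), Mul(-1, Mul(-43293, Pow(-20656, -1)))) = Add(Add(6, Mul(-134, 100), Mul(66, Pow(Add(12, -4), Rational(1, 2)), Pow(100, 2))), Mul(-1, Mul(-43293, Pow(-20656, -1)))) = Add(Add(6, -13400, Mul(66, Pow(8, Rational(1, 2)), 10000)), Mul(-1, Mul(-43293, Rational(-1, 20656)))) = Add(Add(6, -13400, Mul(66, Mul(2, Pow(2, Rational(1, 2))), 10000)), Mul(-1, Rational(43293, 20656))) = Add(Add(6, -13400, Mul(1320000, Pow(2, Rational(1, 2)))), Rational(-43293, 20656)) = Add(Add(-13394, Mul(1320000, Pow(2, Rational(1, 2)))), Rational(-43293, 20656)) = Add(Rational(-276709757, 20656), Mul(1320000, Pow(2, Rational(1, 2))))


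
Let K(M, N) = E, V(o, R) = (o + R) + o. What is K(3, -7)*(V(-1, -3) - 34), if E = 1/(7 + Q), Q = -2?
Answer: -39/5 ≈ -7.8000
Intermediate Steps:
V(o, R) = R + 2*o (V(o, R) = (R + o) + o = R + 2*o)
E = ⅕ (E = 1/(7 - 2) = 1/5 = ⅕ ≈ 0.20000)
K(M, N) = ⅕
K(3, -7)*(V(-1, -3) - 34) = ((-3 + 2*(-1)) - 34)/5 = ((-3 - 2) - 34)/5 = (-5 - 34)/5 = (⅕)*(-39) = -39/5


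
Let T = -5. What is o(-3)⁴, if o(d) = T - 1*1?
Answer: 1296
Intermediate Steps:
o(d) = -6 (o(d) = -5 - 1*1 = -5 - 1 = -6)
o(-3)⁴ = (-6)⁴ = 1296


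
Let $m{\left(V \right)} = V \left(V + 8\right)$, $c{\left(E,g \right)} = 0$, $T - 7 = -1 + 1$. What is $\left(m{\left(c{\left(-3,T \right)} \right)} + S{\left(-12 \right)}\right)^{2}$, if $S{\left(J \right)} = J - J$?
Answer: $0$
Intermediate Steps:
$T = 7$ ($T = 7 + \left(-1 + 1\right) = 7 + 0 = 7$)
$m{\left(V \right)} = V \left(8 + V\right)$
$S{\left(J \right)} = 0$
$\left(m{\left(c{\left(-3,T \right)} \right)} + S{\left(-12 \right)}\right)^{2} = \left(0 \left(8 + 0\right) + 0\right)^{2} = \left(0 \cdot 8 + 0\right)^{2} = \left(0 + 0\right)^{2} = 0^{2} = 0$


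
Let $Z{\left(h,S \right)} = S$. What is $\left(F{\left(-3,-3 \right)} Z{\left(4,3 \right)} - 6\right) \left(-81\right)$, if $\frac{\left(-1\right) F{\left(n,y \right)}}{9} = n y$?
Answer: $20169$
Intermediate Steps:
$F{\left(n,y \right)} = - 9 n y$
$\left(F{\left(-3,-3 \right)} Z{\left(4,3 \right)} - 6\right) \left(-81\right) = \left(\left(-9\right) \left(-3\right) \left(-3\right) 3 - 6\right) \left(-81\right) = \left(\left(-81\right) 3 - 6\right) \left(-81\right) = \left(-243 - 6\right) \left(-81\right) = \left(-249\right) \left(-81\right) = 20169$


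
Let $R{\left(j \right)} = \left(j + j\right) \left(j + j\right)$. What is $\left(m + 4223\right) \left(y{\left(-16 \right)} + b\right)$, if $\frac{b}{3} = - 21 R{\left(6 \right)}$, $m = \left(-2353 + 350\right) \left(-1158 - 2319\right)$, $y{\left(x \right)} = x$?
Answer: $-63331127552$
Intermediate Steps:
$R{\left(j \right)} = 4 j^{2}$ ($R{\left(j \right)} = 2 j 2 j = 4 j^{2}$)
$m = 6964431$ ($m = \left(-2003\right) \left(-3477\right) = 6964431$)
$b = -9072$ ($b = 3 \left(- 21 \cdot 4 \cdot 6^{2}\right) = 3 \left(- 21 \cdot 4 \cdot 36\right) = 3 \left(\left(-21\right) 144\right) = 3 \left(-3024\right) = -9072$)
$\left(m + 4223\right) \left(y{\left(-16 \right)} + b\right) = \left(6964431 + 4223\right) \left(-16 - 9072\right) = 6968654 \left(-9088\right) = -63331127552$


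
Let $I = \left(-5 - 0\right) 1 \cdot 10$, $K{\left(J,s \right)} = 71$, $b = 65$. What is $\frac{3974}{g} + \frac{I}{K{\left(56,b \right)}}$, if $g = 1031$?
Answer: $\frac{230604}{73201} \approx 3.1503$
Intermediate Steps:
$I = -50$ ($I = \left(-5 + 0\right) 1 \cdot 10 = \left(-5\right) 1 \cdot 10 = \left(-5\right) 10 = -50$)
$\frac{3974}{g} + \frac{I}{K{\left(56,b \right)}} = \frac{3974}{1031} - \frac{50}{71} = \frac{230604}{73201}$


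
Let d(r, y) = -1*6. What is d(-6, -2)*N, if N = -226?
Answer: 1356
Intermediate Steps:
d(r, y) = -6
d(-6, -2)*N = -6*(-226) = 1356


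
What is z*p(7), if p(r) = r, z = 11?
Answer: 77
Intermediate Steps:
z*p(7) = 11*7 = 77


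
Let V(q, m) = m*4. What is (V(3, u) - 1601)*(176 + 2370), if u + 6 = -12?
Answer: -4259458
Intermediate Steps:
u = -18 (u = -6 - 12 = -18)
V(q, m) = 4*m
(V(3, u) - 1601)*(176 + 2370) = (4*(-18) - 1601)*(176 + 2370) = (-72 - 1601)*2546 = -1673*2546 = -4259458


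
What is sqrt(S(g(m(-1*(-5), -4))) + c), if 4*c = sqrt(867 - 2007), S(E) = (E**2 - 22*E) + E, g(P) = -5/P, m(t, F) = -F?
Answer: sqrt(445 + 8*I*sqrt(285))/4 ≈ 5.3328 + 0.79142*I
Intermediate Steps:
S(E) = E**2 - 21*E
c = I*sqrt(285)/2 (c = sqrt(867 - 2007)/4 = sqrt(-1140)/4 = (2*I*sqrt(285))/4 = I*sqrt(285)/2 ≈ 8.441*I)
sqrt(S(g(m(-1*(-5), -4))) + c) = sqrt((-5/((-1*(-4))))*(-21 - 5/((-1*(-4)))) + I*sqrt(285)/2) = sqrt((-5/4)*(-21 - 5/4) + I*sqrt(285)/2) = sqrt((-5*1/4)*(-21 - 5*1/4) + I*sqrt(285)/2) = sqrt(-5*(-21 - 5/4)/4 + I*sqrt(285)/2) = sqrt(-5/4*(-89/4) + I*sqrt(285)/2) = sqrt(445/16 + I*sqrt(285)/2)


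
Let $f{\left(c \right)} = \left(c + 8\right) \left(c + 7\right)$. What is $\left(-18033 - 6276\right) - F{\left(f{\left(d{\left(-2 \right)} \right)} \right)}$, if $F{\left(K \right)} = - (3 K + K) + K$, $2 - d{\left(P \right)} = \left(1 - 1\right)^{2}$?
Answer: $-24039$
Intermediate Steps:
$d{\left(P \right)} = 2$ ($d{\left(P \right)} = 2 - \left(1 - 1\right)^{2} = 2 - 0^{2} = 2 - 0 = 2 + 0 = 2$)
$f{\left(c \right)} = \left(7 + c\right) \left(8 + c\right)$ ($f{\left(c \right)} = \left(8 + c\right) \left(7 + c\right) = \left(7 + c\right) \left(8 + c\right)$)
$F{\left(K \right)} = - 3 K$ ($F{\left(K \right)} = - 4 K + K = - 3 K$)
$\left(-18033 - 6276\right) - F{\left(f{\left(d{\left(-2 \right)} \right)} \right)} = \left(-18033 - 6276\right) - - 3 \left(56 + 2^{2} + 15 \cdot 2\right) = -24309 - - 3 \left(56 + 4 + 30\right) = -24309 - \left(-3\right) 90 = -24309 - -270 = -24309 + 270 = -24039$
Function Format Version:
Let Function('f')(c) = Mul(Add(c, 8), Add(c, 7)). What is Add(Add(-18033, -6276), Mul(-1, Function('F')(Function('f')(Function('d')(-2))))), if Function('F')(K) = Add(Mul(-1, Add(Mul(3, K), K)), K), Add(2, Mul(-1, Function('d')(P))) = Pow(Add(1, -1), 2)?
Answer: -24039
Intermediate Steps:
Function('d')(P) = 2 (Function('d')(P) = Add(2, Mul(-1, Pow(Add(1, -1), 2))) = Add(2, Mul(-1, Pow(0, 2))) = Add(2, Mul(-1, 0)) = Add(2, 0) = 2)
Function('f')(c) = Mul(Add(7, c), Add(8, c)) (Function('f')(c) = Mul(Add(8, c), Add(7, c)) = Mul(Add(7, c), Add(8, c)))
Function('F')(K) = Mul(-3, K) (Function('F')(K) = Add(Mul(-1, Mul(4, K)), K) = Add(Mul(-4, K), K) = Mul(-3, K))
Add(Add(-18033, -6276), Mul(-1, Function('F')(Function('f')(Function('d')(-2))))) = Add(Add(-18033, -6276), Mul(-1, Mul(-3, Add(56, Pow(2, 2), Mul(15, 2))))) = Add(-24309, Mul(-1, Mul(-3, Add(56, 4, 30)))) = Add(-24309, Mul(-1, Mul(-3, 90))) = Add(-24309, Mul(-1, -270)) = Add(-24309, 270) = -24039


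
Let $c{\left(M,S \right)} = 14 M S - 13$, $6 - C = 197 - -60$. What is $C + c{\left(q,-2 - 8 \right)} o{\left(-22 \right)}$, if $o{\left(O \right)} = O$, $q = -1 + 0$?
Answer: $-3045$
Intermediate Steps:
$q = -1$
$C = -251$ ($C = 6 - \left(197 - -60\right) = 6 - \left(197 + 60\right) = 6 - 257 = -251$)
$c{\left(M,S \right)} = -13 + 14 M S$ ($c{\left(M,S \right)} = 14 M S - 13 = -13 + 14 M S$)
$C + c{\left(q,-2 - 8 \right)} o{\left(-22 \right)} = -251 + \left(-13 + 14 \left(-1\right) \left(-2 - 8\right)\right) \left(-22\right) = -251 + \left(-13 + 14 \left(-1\right) \left(-10\right)\right) \left(-22\right) = -251 + \left(-13 + 140\right) \left(-22\right) = -251 + 127 \left(-22\right) = -251 - 2794 = -3045$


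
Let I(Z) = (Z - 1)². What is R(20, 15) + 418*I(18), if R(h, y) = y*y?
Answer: 121027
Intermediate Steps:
R(h, y) = y²
I(Z) = (-1 + Z)²
R(20, 15) + 418*I(18) = 15² + 418*(-1 + 18)² = 225 + 418*17² = 225 + 418*289 = 225 + 120802 = 121027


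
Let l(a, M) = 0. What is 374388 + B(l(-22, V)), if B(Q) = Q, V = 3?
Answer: 374388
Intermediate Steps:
374388 + B(l(-22, V)) = 374388 + 0 = 374388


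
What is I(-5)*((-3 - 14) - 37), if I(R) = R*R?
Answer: -1350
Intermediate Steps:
I(R) = R²
I(-5)*((-3 - 14) - 37) = (-5)²*((-3 - 14) - 37) = 25*(-17 - 37) = 25*(-54) = -1350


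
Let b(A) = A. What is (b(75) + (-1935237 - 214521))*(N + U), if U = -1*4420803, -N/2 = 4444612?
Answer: 28612338771441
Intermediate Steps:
N = -8889224 (N = -2*4444612 = -8889224)
U = -4420803
(b(75) + (-1935237 - 214521))*(N + U) = (75 + (-1935237 - 214521))*(-8889224 - 4420803) = (75 - 2149758)*(-13310027) = -2149683*(-13310027) = 28612338771441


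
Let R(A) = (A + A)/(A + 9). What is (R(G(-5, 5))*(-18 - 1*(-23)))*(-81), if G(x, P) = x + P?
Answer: 0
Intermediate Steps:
G(x, P) = P + x
R(A) = 2*A/(9 + A) (R(A) = (2*A)/(9 + A) = 2*A/(9 + A))
(R(G(-5, 5))*(-18 - 1*(-23)))*(-81) = ((2*(5 - 5)/(9 + (5 - 5)))*(-18 - 1*(-23)))*(-81) = ((2*0/(9 + 0))*(-18 + 23))*(-81) = ((2*0/9)*5)*(-81) = ((2*0*(⅑))*5)*(-81) = (0*5)*(-81) = 0*(-81) = 0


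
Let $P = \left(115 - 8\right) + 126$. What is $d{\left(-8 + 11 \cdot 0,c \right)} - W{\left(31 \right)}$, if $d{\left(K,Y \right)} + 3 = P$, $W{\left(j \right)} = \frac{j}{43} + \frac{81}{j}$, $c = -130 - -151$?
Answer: $\frac{302146}{1333} \approx 226.67$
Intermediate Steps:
$c = 21$ ($c = -130 + 151 = 21$)
$W{\left(j \right)} = \frac{81}{j} + \frac{j}{43}$ ($W{\left(j \right)} = j \frac{1}{43} + \frac{81}{j} = \frac{j}{43} + \frac{81}{j} = \frac{81}{j} + \frac{j}{43}$)
$P = 233$ ($P = 107 + 126 = 233$)
$d{\left(K,Y \right)} = 230$ ($d{\left(K,Y \right)} = -3 + 233 = 230$)
$d{\left(-8 + 11 \cdot 0,c \right)} - W{\left(31 \right)} = 230 - \left(\frac{81}{31} + \frac{1}{43} \cdot 31\right) = 230 - \left(81 \cdot \frac{1}{31} + \frac{31}{43}\right) = 230 - \left(\frac{81}{31} + \frac{31}{43}\right) = 230 - \frac{4444}{1333} = \frac{302146}{1333}$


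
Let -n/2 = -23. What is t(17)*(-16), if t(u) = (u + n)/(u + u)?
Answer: -504/17 ≈ -29.647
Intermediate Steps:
n = 46 (n = -2*(-23) = 46)
t(u) = (46 + u)/(2*u) (t(u) = (u + 46)/(u + u) = (46 + u)/((2*u)) = (46 + u)*(1/(2*u)) = (46 + u)/(2*u))
t(17)*(-16) = ((½)*(46 + 17)/17)*(-16) = ((½)*(1/17)*63)*(-16) = (63/34)*(-16) = -504/17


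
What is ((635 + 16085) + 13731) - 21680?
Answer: 8771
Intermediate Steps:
((635 + 16085) + 13731) - 21680 = (16720 + 13731) - 21680 = 30451 - 21680 = 8771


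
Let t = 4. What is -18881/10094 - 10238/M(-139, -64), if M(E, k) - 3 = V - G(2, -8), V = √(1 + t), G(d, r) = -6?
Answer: -116439538/95893 + 5119*√5/38 ≈ -913.04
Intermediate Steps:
V = √5 (V = √(1 + 4) = √5 ≈ 2.2361)
M(E, k) = 9 + √5 (M(E, k) = 3 + (√5 - 1*(-6)) = 3 + (√5 + 6) = 3 + (6 + √5) = 9 + √5)
-18881/10094 - 10238/M(-139, -64) = -18881/10094 - 10238/(9 + √5)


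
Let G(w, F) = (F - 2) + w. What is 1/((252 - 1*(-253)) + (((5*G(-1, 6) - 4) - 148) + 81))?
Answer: 1/449 ≈ 0.0022272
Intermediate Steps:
G(w, F) = -2 + F + w (G(w, F) = (-2 + F) + w = -2 + F + w)
1/((252 - 1*(-253)) + (((5*G(-1, 6) - 4) - 148) + 81)) = 1/((252 - 1*(-253)) + (((5*(-2 + 6 - 1) - 4) - 148) + 81)) = 1/((252 + 253) + (((5*3 - 4) - 148) + 81)) = 1/(505 + (((15 - 4) - 148) + 81)) = 1/(505 + ((11 - 148) + 81)) = 1/(505 + (-137 + 81)) = 1/(505 - 56) = 1/449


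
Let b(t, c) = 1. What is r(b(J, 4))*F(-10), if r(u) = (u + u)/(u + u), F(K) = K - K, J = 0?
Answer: 0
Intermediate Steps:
F(K) = 0
r(u) = 1 (r(u) = (2*u)/((2*u)) = (2*u)*(1/(2*u)) = 1)
r(b(J, 4))*F(-10) = 1*0 = 0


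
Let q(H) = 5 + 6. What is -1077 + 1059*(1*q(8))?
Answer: 10572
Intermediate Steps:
q(H) = 11
-1077 + 1059*(1*q(8)) = -1077 + 1059*(1*11) = -1077 + 1059*11 = -1077 + 11649 = 10572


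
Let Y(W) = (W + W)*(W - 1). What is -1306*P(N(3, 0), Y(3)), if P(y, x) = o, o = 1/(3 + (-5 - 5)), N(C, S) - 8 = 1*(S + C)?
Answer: 1306/7 ≈ 186.57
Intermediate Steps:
N(C, S) = 8 + C + S (N(C, S) = 8 + 1*(S + C) = 8 + 1*(C + S) = 8 + (C + S) = 8 + C + S)
Y(W) = 2*W*(-1 + W) (Y(W) = (2*W)*(-1 + W) = 2*W*(-1 + W))
o = -1/7 (o = 1/(3 - 10) = 1/(-7) = -1/7 ≈ -0.14286)
P(y, x) = -1/7
-1306*P(N(3, 0), Y(3)) = -1306*(-1/7) = 1306/7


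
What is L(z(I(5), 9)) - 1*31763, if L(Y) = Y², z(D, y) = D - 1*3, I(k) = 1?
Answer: -31759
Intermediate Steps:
z(D, y) = -3 + D (z(D, y) = D - 3 = -3 + D)
L(z(I(5), 9)) - 1*31763 = (-3 + 1)² - 1*31763 = (-2)² - 31763 = 4 - 31763 = -31759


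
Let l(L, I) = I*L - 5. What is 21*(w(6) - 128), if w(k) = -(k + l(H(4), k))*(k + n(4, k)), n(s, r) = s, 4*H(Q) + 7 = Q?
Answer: -1953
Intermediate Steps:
H(Q) = -7/4 + Q/4
l(L, I) = -5 + I*L
w(k) = -(-5 + k/4)*(4 + k) (w(k) = -(k + (-5 + k*(-7/4 + (1/4)*4)))*(k + 4) = -(k + (-5 + k*(-7/4 + 1)))*(4 + k) = -(k + (-5 + k*(-3/4)))*(4 + k) = -(k + (-5 - 3*k/4))*(4 + k) = -(-5 + k/4)*(4 + k))
21*(w(6) - 128) = 21*((20 + 4*6 - 1/4*6**2) - 128) = 21*((20 + 24 - 1/4*36) - 128) = 21*((20 + 24 - 9) - 128) = 21*(35 - 128) = 21*(-93) = -1953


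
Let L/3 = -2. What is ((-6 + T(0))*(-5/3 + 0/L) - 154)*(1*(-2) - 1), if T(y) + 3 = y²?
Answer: 417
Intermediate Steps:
L = -6 (L = 3*(-2) = -6)
T(y) = -3 + y²
((-6 + T(0))*(-5/3 + 0/L) - 154)*(1*(-2) - 1) = ((-6 + (-3 + 0²))*(-5/3 + 0/(-6)) - 154)*(1*(-2) - 1) = ((-6 + (-3 + 0))*(-5*⅓ + 0*(-⅙)) - 154)*(-2 - 1) = ((-6 - 3)*(-5/3 + 0) - 154)*(-3) = (-9*(-5/3) - 154)*(-3) = (15 - 154)*(-3) = -139*(-3) = 417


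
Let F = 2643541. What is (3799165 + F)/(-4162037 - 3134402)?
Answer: -6442706/7296439 ≈ -0.88299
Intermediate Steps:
(3799165 + F)/(-4162037 - 3134402) = (3799165 + 2643541)/(-4162037 - 3134402) = 6442706/(-7296439) = 6442706*(-1/7296439) = -6442706/7296439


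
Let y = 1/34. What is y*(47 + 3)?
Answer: 25/17 ≈ 1.4706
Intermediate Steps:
y = 1/34 ≈ 0.029412
y*(47 + 3) = (47 + 3)/34 = (1/34)*50 = 25/17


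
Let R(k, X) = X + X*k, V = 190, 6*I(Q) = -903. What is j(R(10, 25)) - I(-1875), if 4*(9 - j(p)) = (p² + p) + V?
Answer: -18863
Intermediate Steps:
I(Q) = -301/2 (I(Q) = (⅙)*(-903) = -301/2)
j(p) = -77/2 - p/4 - p²/4 (j(p) = 9 - ((p² + p) + 190)/4 = 9 - ((p + p²) + 190)/4 = 9 - (190 + p + p²)/4 = 9 + (-95/2 - p/4 - p²/4) = -77/2 - p/4 - p²/4)
j(R(10, 25)) - I(-1875) = (-77/2 - 25*(1 + 10)/4 - 625*(1 + 10)²/4) - 1*(-301/2) = (-77/2 - 25*11/4 - (25*11)²/4) + 301/2 = (-77/2 - ¼*275 - ¼*275²) + 301/2 = (-77/2 - 275/4 - ¼*75625) + 301/2 = (-77/2 - 275/4 - 75625/4) + 301/2 = -38027/2 + 301/2 = -18863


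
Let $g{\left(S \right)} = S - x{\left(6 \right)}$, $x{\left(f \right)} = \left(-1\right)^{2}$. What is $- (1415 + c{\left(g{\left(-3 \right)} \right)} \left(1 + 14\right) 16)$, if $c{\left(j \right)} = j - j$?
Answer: $-1415$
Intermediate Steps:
$x{\left(f \right)} = 1$
$g{\left(S \right)} = -1 + S$ ($g{\left(S \right)} = S - 1 = -1 + S$)
$c{\left(j \right)} = 0$
$- (1415 + c{\left(g{\left(-3 \right)} \right)} \left(1 + 14\right) 16) = - (1415 + 0 \left(1 + 14\right) 16) = - (1415 + 0 \cdot 15 \cdot 16) = - (1415 + 0 \cdot 240) = - (1415 + 0) = \left(-1\right) 1415 = -1415$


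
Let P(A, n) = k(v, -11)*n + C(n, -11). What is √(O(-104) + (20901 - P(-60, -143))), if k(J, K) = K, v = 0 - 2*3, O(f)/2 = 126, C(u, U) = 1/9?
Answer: √176219/3 ≈ 139.93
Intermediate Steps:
C(u, U) = ⅑
O(f) = 252 (O(f) = 2*126 = 252)
v = -6 (v = 0 - 6 = -6)
P(A, n) = ⅑ - 11*n (P(A, n) = -11*n + ⅑ = ⅑ - 11*n)
√(O(-104) + (20901 - P(-60, -143))) = √(252 + (20901 - (⅑ - 11*(-143)))) = √(252 + (20901 - (⅑ + 1573))) = √(252 + (20901 - 1*14158/9)) = √(252 + (20901 - 14158/9)) = √(252 + 173951/9) = √(176219/9) = √176219/3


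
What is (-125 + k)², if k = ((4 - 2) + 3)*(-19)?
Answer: 48400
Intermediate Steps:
k = -95 (k = (2 + 3)*(-19) = 5*(-19) = -95)
(-125 + k)² = (-125 - 95)² = (-220)² = 48400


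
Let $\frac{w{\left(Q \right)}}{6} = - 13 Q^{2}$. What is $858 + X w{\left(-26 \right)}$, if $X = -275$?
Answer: $14501058$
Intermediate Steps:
$w{\left(Q \right)} = - 78 Q^{2}$ ($w{\left(Q \right)} = 6 \left(- 13 Q^{2}\right) = - 78 Q^{2}$)
$858 + X w{\left(-26 \right)} = 858 - 275 \left(- 78 \left(-26\right)^{2}\right) = 858 - 275 \left(\left(-78\right) 676\right) = 858 - -14500200 = 858 + 14500200 = 14501058$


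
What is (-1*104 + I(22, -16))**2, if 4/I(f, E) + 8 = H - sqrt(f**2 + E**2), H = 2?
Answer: 41852193/3872 + 9149*sqrt(185)/3872 ≈ 10841.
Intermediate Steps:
I(f, E) = 4/(-6 - sqrt(E**2 + f**2)) (I(f, E) = 4/(-8 + (2 - sqrt(f**2 + E**2))) = 4/(-8 + (2 - sqrt(E**2 + f**2))) = 4/(-6 - sqrt(E**2 + f**2)))
(-1*104 + I(22, -16))**2 = (-1*104 - 4/(6 + sqrt((-16)**2 + 22**2)))**2 = (-104 - 4/(6 + sqrt(256 + 484)))**2 = (-104 - 4/(6 + sqrt(740)))**2 = (-104 - 4/(6 + 2*sqrt(185)))**2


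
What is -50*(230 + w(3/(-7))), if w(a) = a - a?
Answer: -11500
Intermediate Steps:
w(a) = 0
-50*(230 + w(3/(-7))) = -50*(230 + 0) = -50*230 = -11500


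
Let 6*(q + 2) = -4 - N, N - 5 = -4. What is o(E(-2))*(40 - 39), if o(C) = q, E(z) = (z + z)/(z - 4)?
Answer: -17/6 ≈ -2.8333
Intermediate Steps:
N = 1 (N = 5 - 4 = 1)
E(z) = 2*z/(-4 + z) (E(z) = (2*z)/(-4 + z) = 2*z/(-4 + z))
q = -17/6 (q = -2 + (-4 - 1*1)/6 = -2 + (-4 - 1)/6 = -2 + (⅙)*(-5) = -2 - ⅚ = -17/6 ≈ -2.8333)
o(C) = -17/6
o(E(-2))*(40 - 39) = -17*(40 - 39)/6 = -17/6*1 = -17/6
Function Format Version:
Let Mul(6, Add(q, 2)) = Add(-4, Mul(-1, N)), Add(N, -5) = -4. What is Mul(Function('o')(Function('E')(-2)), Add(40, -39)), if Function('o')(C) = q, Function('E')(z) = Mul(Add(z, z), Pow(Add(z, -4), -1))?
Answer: Rational(-17, 6) ≈ -2.8333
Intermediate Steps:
N = 1 (N = Add(5, -4) = 1)
Function('E')(z) = Mul(2, z, Pow(Add(-4, z), -1)) (Function('E')(z) = Mul(Mul(2, z), Pow(Add(-4, z), -1)) = Mul(2, z, Pow(Add(-4, z), -1)))
q = Rational(-17, 6) (q = Add(-2, Mul(Rational(1, 6), Add(-4, Mul(-1, 1)))) = Add(-2, Mul(Rational(1, 6), Add(-4, -1))) = Add(-2, Mul(Rational(1, 6), -5)) = Add(-2, Rational(-5, 6)) = Rational(-17, 6) ≈ -2.8333)
Function('o')(C) = Rational(-17, 6)
Mul(Function('o')(Function('E')(-2)), Add(40, -39)) = Mul(Rational(-17, 6), Add(40, -39)) = Mul(Rational(-17, 6), 1) = Rational(-17, 6)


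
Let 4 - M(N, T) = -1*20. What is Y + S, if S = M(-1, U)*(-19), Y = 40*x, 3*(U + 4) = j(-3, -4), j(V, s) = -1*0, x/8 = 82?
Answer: 25784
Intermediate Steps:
x = 656 (x = 8*82 = 656)
j(V, s) = 0
U = -4 (U = -4 + (⅓)*0 = -4 + 0 = -4)
M(N, T) = 24 (M(N, T) = 4 - (-1)*20 = 4 - 1*(-20) = 4 + 20 = 24)
Y = 26240 (Y = 40*656 = 26240)
S = -456 (S = 24*(-19) = -456)
Y + S = 26240 - 456 = 25784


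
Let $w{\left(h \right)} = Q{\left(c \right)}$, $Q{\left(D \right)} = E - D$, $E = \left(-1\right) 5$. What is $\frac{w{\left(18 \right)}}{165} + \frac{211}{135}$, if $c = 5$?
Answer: $\frac{2231}{1485} \approx 1.5024$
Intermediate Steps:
$E = -5$
$Q{\left(D \right)} = -5 - D$
$w{\left(h \right)} = -10$ ($w{\left(h \right)} = -5 - 5 = -10$)
$\frac{w{\left(18 \right)}}{165} + \frac{211}{135} = - \frac{10}{165} + \frac{211}{135} = \left(-10\right) \frac{1}{165} + 211 \cdot \frac{1}{135} = - \frac{2}{33} + \frac{211}{135} = \frac{2231}{1485}$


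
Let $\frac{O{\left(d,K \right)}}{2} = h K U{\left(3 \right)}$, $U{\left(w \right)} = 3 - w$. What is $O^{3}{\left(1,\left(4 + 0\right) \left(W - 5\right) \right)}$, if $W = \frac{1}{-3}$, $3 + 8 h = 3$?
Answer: $0$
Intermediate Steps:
$h = 0$ ($h = - \frac{3}{8} + \frac{1}{8} \cdot 3 = - \frac{3}{8} + \frac{3}{8} = 0$)
$W = - \frac{1}{3} \approx -0.33333$
$O{\left(d,K \right)} = 0$ ($O{\left(d,K \right)} = 2 \cdot 0 K \left(3 - 3\right) = 2 \cdot 0 \left(3 - 3\right) = 2 \cdot 0 \cdot 0 = 2 \cdot 0 = 0$)
$O^{3}{\left(1,\left(4 + 0\right) \left(W - 5\right) \right)} = 0^{3} = 0$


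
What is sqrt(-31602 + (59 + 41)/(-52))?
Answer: I*sqrt(5341063)/13 ≈ 177.77*I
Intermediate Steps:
sqrt(-31602 + (59 + 41)/(-52)) = sqrt(-31602 + 100*(-1/52)) = sqrt(-31602 - 25/13) = sqrt(-410851/13) = I*sqrt(5341063)/13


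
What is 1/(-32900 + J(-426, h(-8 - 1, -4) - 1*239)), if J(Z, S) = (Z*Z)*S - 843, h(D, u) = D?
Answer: -1/45039791 ≈ -2.2203e-8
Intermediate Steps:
J(Z, S) = -843 + S*Z**2 (J(Z, S) = Z**2*S - 843 = S*Z**2 - 843 = -843 + S*Z**2)
1/(-32900 + J(-426, h(-8 - 1, -4) - 1*239)) = 1/(-32900 + (-843 + ((-8 - 1) - 1*239)*(-426)**2)) = 1/(-32900 + (-843 + (-9 - 239)*181476)) = 1/(-32900 + (-843 - 248*181476)) = 1/(-32900 + (-843 - 45006048)) = 1/(-32900 - 45006891) = 1/(-45039791) = -1/45039791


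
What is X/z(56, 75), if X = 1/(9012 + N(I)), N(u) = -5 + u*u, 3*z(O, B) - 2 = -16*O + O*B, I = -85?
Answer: 1/17887664 ≈ 5.5904e-8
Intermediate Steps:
z(O, B) = ⅔ - 16*O/3 + B*O/3 (z(O, B) = ⅔ + (-16*O + O*B)/3 = ⅔ + (-16*O + B*O)/3 = ⅔ + (-16*O/3 + B*O/3) = ⅔ - 16*O/3 + B*O/3)
N(u) = -5 + u²
X = 1/16232 (X = 1/(9012 + (-5 + (-85)²)) = 1/(9012 + (-5 + 7225)) = 1/(9012 + 7220) = 1/16232 ≈ 6.1607e-5)
X/z(56, 75) = 1/(16232*(⅔ - 16/3*56 + (⅓)*75*56)) = 1/(16232*(⅔ - 896/3 + 1400)) = (1/16232)/1102 = (1/16232)*(1/1102) = 1/17887664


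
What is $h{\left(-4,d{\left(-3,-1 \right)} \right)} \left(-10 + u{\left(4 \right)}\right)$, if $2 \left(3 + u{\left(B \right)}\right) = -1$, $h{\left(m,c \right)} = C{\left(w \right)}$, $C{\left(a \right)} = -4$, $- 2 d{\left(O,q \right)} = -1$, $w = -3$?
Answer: $54$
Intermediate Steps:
$d{\left(O,q \right)} = \frac{1}{2}$ ($d{\left(O,q \right)} = \left(- \frac{1}{2}\right) \left(-1\right) = \frac{1}{2}$)
$h{\left(m,c \right)} = -4$
$u{\left(B \right)} = - \frac{7}{2}$ ($u{\left(B \right)} = -3 + \frac{1}{2} \left(-1\right) = -3 - \frac{1}{2} = - \frac{7}{2}$)
$h{\left(-4,d{\left(-3,-1 \right)} \right)} \left(-10 + u{\left(4 \right)}\right) = - 4 \left(-10 - \frac{7}{2}\right) = \left(-4\right) \left(- \frac{27}{2}\right) = 54$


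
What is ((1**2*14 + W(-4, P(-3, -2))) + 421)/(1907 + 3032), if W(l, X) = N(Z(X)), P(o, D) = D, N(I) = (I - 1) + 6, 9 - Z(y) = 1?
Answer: 448/4939 ≈ 0.090707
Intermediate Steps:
Z(y) = 8 (Z(y) = 9 - 1*1 = 9 - 1 = 8)
N(I) = 5 + I (N(I) = (-1 + I) + 6 = 5 + I)
W(l, X) = 13 (W(l, X) = 5 + 8 = 13)
((1**2*14 + W(-4, P(-3, -2))) + 421)/(1907 + 3032) = ((1**2*14 + 13) + 421)/(1907 + 3032) = ((1*14 + 13) + 421)/4939 = ((14 + 13) + 421)*(1/4939) = (27 + 421)*(1/4939) = 448*(1/4939) = 448/4939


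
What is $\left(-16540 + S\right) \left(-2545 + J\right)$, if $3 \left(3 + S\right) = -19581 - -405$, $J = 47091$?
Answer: $-1021662510$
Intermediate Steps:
$S = -6395$ ($S = -3 + \frac{-19581 - -405}{3} = -3 + \frac{-19581 + 405}{3} = -3 + \frac{1}{3} \left(-19176\right) = -3 - 6392 = -6395$)
$\left(-16540 + S\right) \left(-2545 + J\right) = \left(-16540 - 6395\right) \left(-2545 + 47091\right) = \left(-22935\right) 44546 = -1021662510$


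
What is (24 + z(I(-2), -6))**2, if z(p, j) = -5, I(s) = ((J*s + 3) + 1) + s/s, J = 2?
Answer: 361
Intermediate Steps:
I(s) = 5 + 2*s (I(s) = ((2*s + 3) + 1) + s/s = ((3 + 2*s) + 1) + 1 = (4 + 2*s) + 1 = 5 + 2*s)
(24 + z(I(-2), -6))**2 = (24 - 5)**2 = 19**2 = 361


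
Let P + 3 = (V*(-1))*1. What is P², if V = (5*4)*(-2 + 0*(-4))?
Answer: 1369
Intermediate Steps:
V = -40 (V = 20*(-2 + 0) = 20*(-2) = -40)
P = 37 (P = -3 - 40*(-1)*1 = -3 + 40*1 = -3 + 40 = 37)
P² = 37² = 1369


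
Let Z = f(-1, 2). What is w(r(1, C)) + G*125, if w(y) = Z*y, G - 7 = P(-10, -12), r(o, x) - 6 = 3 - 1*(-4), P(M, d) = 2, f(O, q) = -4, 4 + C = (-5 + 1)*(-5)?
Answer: 1073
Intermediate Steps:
C = 16 (C = -4 + (-5 + 1)*(-5) = -4 - 4*(-5) = -4 + 20 = 16)
r(o, x) = 13 (r(o, x) = 6 + (3 - 1*(-4)) = 6 + (3 + 4) = 6 + 7 = 13)
Z = -4
G = 9 (G = 7 + 2 = 9)
w(y) = -4*y
w(r(1, C)) + G*125 = -4*13 + 9*125 = -52 + 1125 = 1073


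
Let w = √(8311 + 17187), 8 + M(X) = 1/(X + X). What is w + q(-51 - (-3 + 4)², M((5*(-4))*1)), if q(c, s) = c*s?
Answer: 4173/10 + √25498 ≈ 576.98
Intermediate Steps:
M(X) = -8 + 1/(2*X) (M(X) = -8 + 1/(X + X) = -8 + 1/(2*X))
w = √25498 ≈ 159.68
w + q(-51 - (-3 + 4)², M((5*(-4))*1)) = √25498 + (-51 - (-3 + 4)²)*(-8 + 1/(2*(((5*(-4))*1)))) = √25498 + (-51 - 1*1²)*(-8 + 1/(2*((-20*1)))) = √25498 + (-51 - 1*1)*(-8 + (½)/(-20)) = √25498 + (-51 - 1)*(-8 + (½)*(-1/20)) = √25498 - 52*(-8 - 1/40) = √25498 - 52*(-321/40) = √25498 + 4173/10 = 4173/10 + √25498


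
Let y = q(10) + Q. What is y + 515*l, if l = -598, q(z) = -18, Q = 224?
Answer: -307764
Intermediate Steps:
y = 206 (y = -18 + 224 = 206)
y + 515*l = 206 + 515*(-598) = 206 - 307970 = -307764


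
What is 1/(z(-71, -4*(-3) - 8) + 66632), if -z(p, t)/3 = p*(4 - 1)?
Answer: 1/67271 ≈ 1.4865e-5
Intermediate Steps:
z(p, t) = -9*p (z(p, t) = -3*p*(4 - 1) = -3*p*3 = -9*p)
1/(z(-71, -4*(-3) - 8) + 66632) = 1/(-9*(-71) + 66632) = 1/(639 + 66632) = 1/67271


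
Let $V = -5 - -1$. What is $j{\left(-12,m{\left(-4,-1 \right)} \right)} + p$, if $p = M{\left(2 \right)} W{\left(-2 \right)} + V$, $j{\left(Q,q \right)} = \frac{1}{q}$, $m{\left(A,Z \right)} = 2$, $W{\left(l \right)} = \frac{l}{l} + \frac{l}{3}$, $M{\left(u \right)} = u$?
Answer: $- \frac{17}{6} \approx -2.8333$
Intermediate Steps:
$W{\left(l \right)} = 1 + \frac{l}{3}$ ($W{\left(l \right)} = 1 + l \frac{1}{3} = 1 + \frac{l}{3}$)
$V = -4$ ($V = -5 + 1 = -4$)
$p = - \frac{10}{3}$ ($p = 2 \left(1 + \frac{1}{3} \left(-2\right)\right) - 4 = 2 \left(1 - \frac{2}{3}\right) - 4 = 2 \cdot \frac{1}{3} - 4 = \frac{2}{3} - 4 = - \frac{10}{3} \approx -3.3333$)
$j{\left(-12,m{\left(-4,-1 \right)} \right)} + p = \frac{1}{2} - \frac{10}{3} = - \frac{17}{6}$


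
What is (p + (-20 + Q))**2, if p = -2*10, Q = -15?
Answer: 3025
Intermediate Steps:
p = -20
(p + (-20 + Q))**2 = (-20 + (-20 - 15))**2 = (-20 - 35)**2 = (-55)**2 = 3025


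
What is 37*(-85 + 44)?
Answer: -1517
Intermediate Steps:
37*(-85 + 44) = 37*(-41) = -1517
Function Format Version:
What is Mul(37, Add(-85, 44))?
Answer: -1517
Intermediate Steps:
Mul(37, Add(-85, 44)) = Mul(37, -41) = -1517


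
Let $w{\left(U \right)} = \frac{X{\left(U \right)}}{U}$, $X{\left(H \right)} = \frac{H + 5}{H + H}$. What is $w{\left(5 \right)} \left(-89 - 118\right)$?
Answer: $- \frac{207}{5} \approx -41.4$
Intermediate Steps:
$X{\left(H \right)} = \frac{5 + H}{2 H}$
$w{\left(U \right)} = \frac{5 + U}{2 U^{2}}$ ($w{\left(U \right)} = \frac{\frac{1}{2} \frac{1}{U} \left(5 + U\right)}{U} = \frac{5 + U}{2 U^{2}}$)
$w{\left(5 \right)} \left(-89 - 118\right) = \frac{5 + 5}{2 \cdot 25} \left(-89 - 118\right) = \frac{1}{2} \cdot \frac{1}{25} \cdot 10 \left(-207\right) = \frac{1}{5} \left(-207\right) = - \frac{207}{5}$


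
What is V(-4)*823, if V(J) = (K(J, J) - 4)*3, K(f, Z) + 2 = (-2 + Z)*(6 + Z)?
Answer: -44442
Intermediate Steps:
K(f, Z) = -2 + (-2 + Z)*(6 + Z)
V(J) = -54 + 3*J² + 12*J (V(J) = ((-14 + J² + 4*J) - 4)*3 = (-18 + J² + 4*J)*3 = -54 + 3*J² + 12*J)
V(-4)*823 = (-54 + 3*(-4)² + 12*(-4))*823 = (-54 + 3*16 - 48)*823 = (-54 + 48 - 48)*823 = -54*823 = -44442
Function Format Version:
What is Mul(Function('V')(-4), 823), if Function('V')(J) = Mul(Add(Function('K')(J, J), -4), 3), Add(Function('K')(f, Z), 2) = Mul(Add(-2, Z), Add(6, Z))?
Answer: -44442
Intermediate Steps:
Function('K')(f, Z) = Add(-2, Mul(Add(-2, Z), Add(6, Z)))
Function('V')(J) = Add(-54, Mul(3, Pow(J, 2)), Mul(12, J)) (Function('V')(J) = Mul(Add(Add(-14, Pow(J, 2), Mul(4, J)), -4), 3) = Mul(Add(-18, Pow(J, 2), Mul(4, J)), 3) = Add(-54, Mul(3, Pow(J, 2)), Mul(12, J)))
Mul(Function('V')(-4), 823) = Mul(Add(-54, Mul(3, Pow(-4, 2)), Mul(12, -4)), 823) = Mul(Add(-54, Mul(3, 16), -48), 823) = Mul(Add(-54, 48, -48), 823) = Mul(-54, 823) = -44442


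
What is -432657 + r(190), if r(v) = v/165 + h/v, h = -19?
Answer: -142776463/330 ≈ -4.3266e+5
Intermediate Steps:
r(v) = -19/v + v/165 (r(v) = v/165 - 19/v = -19/v + v/165)
-432657 + r(190) = -432657 + (-19/190 + (1/165)*190) = -432657 + (-19*1/190 + 38/33) = -432657 + (-1/10 + 38/33) = -432657 + 347/330 = -142776463/330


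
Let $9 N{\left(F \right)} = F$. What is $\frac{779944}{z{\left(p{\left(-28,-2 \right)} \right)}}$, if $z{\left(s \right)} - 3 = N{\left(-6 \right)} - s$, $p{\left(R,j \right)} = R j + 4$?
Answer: $- \frac{2339832}{173} \approx -13525.0$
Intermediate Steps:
$N{\left(F \right)} = \frac{F}{9}$
$p{\left(R,j \right)} = 4 + R j$
$z{\left(s \right)} = \frac{7}{3} - s$ ($z{\left(s \right)} = 3 - \left(\frac{2}{3} + s\right) = \frac{7}{3} - s$)
$\frac{779944}{z{\left(p{\left(-28,-2 \right)} \right)}} = \frac{779944}{\frac{7}{3} - \left(4 - -56\right)} = \frac{779944}{\frac{7}{3} - \left(4 + 56\right)} = \frac{779944}{\frac{7}{3} - 60} = \frac{779944}{- \frac{173}{3}} = 779944 \left(- \frac{3}{173}\right) = - \frac{2339832}{173}$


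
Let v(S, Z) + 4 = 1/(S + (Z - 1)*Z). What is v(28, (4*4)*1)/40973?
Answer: -1071/10980764 ≈ -9.7534e-5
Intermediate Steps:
v(S, Z) = -4 + 1/(S + Z*(-1 + Z)) (v(S, Z) = -4 + 1/(S + (Z - 1)*Z) = -4 + 1/(S + (-1 + Z)*Z) = -4 + 1/(S + Z*(-1 + Z)))
v(28, (4*4)*1)/40973 = ((1 - 4*28 - 4*((4*4)*1)² + 4*((4*4)*1))/(28 + ((4*4)*1)² - 4*4))/40973 = ((1 - 112 - 4*(16*1)² + 4*(16*1))/(28 + (16*1)² - 16))*(1/40973) = ((1 - 112 - 4*16² + 4*16)/(28 + 16² - 1*16))*(1/40973) = ((1 - 112 - 4*256 + 64)/(28 + 256 - 16))*(1/40973) = ((1 - 112 - 1024 + 64)/268)*(1/40973) = ((1/268)*(-1071))*(1/40973) = -1071/268*1/40973 = -1071/10980764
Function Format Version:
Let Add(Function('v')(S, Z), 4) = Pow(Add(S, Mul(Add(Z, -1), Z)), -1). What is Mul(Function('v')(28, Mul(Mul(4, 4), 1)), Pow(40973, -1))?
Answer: Rational(-1071, 10980764) ≈ -9.7534e-5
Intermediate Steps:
Function('v')(S, Z) = Add(-4, Pow(Add(S, Mul(Z, Add(-1, Z))), -1)) (Function('v')(S, Z) = Add(-4, Pow(Add(S, Mul(Add(Z, -1), Z)), -1)) = Add(-4, Pow(Add(S, Mul(Add(-1, Z), Z)), -1)) = Add(-4, Pow(Add(S, Mul(Z, Add(-1, Z))), -1)))
Mul(Function('v')(28, Mul(Mul(4, 4), 1)), Pow(40973, -1)) = Mul(Mul(Pow(Add(28, Pow(Mul(Mul(4, 4), 1), 2), Mul(-1, Mul(Mul(4, 4), 1))), -1), Add(1, Mul(-4, 28), Mul(-4, Pow(Mul(Mul(4, 4), 1), 2)), Mul(4, Mul(Mul(4, 4), 1)))), Pow(40973, -1)) = Mul(Mul(Pow(Add(28, Pow(Mul(16, 1), 2), Mul(-1, Mul(16, 1))), -1), Add(1, -112, Mul(-4, Pow(Mul(16, 1), 2)), Mul(4, Mul(16, 1)))), Rational(1, 40973)) = Mul(Mul(Pow(Add(28, Pow(16, 2), Mul(-1, 16)), -1), Add(1, -112, Mul(-4, Pow(16, 2)), Mul(4, 16))), Rational(1, 40973)) = Mul(Mul(Pow(Add(28, 256, -16), -1), Add(1, -112, Mul(-4, 256), 64)), Rational(1, 40973)) = Mul(Mul(Pow(268, -1), Add(1, -112, -1024, 64)), Rational(1, 40973)) = Mul(Mul(Rational(1, 268), -1071), Rational(1, 40973)) = Mul(Rational(-1071, 268), Rational(1, 40973)) = Rational(-1071, 10980764)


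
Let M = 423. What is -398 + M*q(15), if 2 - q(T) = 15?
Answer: -5897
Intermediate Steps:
q(T) = -13 (q(T) = 2 - 1*15 = 2 - 15 = -13)
-398 + M*q(15) = -398 + 423*(-13) = -398 - 5499 = -5897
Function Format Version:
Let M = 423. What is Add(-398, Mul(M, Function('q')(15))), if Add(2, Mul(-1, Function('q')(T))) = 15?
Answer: -5897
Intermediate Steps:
Function('q')(T) = -13 (Function('q')(T) = Add(2, Mul(-1, 15)) = Add(2, -15) = -13)
Add(-398, Mul(M, Function('q')(15))) = Add(-398, Mul(423, -13)) = Add(-398, -5499) = -5897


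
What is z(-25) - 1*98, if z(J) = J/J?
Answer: -97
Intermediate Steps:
z(J) = 1
z(-25) - 1*98 = 1 - 1*98 = 1 - 98 = -97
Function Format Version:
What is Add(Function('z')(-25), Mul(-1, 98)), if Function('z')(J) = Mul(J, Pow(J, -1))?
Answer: -97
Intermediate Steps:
Function('z')(J) = 1
Add(Function('z')(-25), Mul(-1, 98)) = Add(1, Mul(-1, 98)) = Add(1, -98) = -97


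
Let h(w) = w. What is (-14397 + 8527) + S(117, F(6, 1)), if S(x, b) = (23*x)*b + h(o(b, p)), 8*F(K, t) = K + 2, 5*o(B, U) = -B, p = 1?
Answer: -15896/5 ≈ -3179.2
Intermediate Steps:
o(B, U) = -B/5 (o(B, U) = (-B)/5 = -B/5)
F(K, t) = 1/4 + K/8 (F(K, t) = (K + 2)/8 = (2 + K)/8 = 1/4 + K/8)
S(x, b) = -b/5 + 23*b*x (S(x, b) = (23*x)*b - b/5 = 23*b*x - b/5 = -b/5 + 23*b*x)
(-14397 + 8527) + S(117, F(6, 1)) = (-14397 + 8527) + (1/4 + (1/8)*6)*(-1 + 115*117)/5 = -5870 + (1/4 + 3/4)*(-1 + 13455)/5 = -5870 + (1/5)*1*13454 = -5870 + 13454/5 = -15896/5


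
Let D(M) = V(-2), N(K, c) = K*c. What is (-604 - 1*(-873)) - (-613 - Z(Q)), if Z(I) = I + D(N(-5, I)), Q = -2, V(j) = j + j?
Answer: 876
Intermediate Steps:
V(j) = 2*j
D(M) = -4 (D(M) = 2*(-2) = -4)
Z(I) = -4 + I (Z(I) = I - 4 = -4 + I)
(-604 - 1*(-873)) - (-613 - Z(Q)) = (-604 - 1*(-873)) - (-613 - (-4 - 2)) = (-604 + 873) - (-613 - 1*(-6)) = 269 - (-613 + 6) = 269 - 1*(-607) = 269 + 607 = 876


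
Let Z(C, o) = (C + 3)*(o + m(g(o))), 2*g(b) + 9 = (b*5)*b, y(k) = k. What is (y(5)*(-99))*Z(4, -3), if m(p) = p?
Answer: -51975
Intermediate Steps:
g(b) = -9/2 + 5*b²/2 (g(b) = -9/2 + ((b*5)*b)/2 = -9/2 + ((5*b)*b)/2 = -9/2 + (5*b²)/2 = -9/2 + 5*b²/2)
Z(C, o) = (3 + C)*(-9/2 + o + 5*o²/2) (Z(C, o) = (C + 3)*(o + (-9/2 + 5*o²/2)) = (3 + C)*(-9/2 + o + 5*o²/2))
(y(5)*(-99))*Z(4, -3) = (5*(-99))*(-27/2 + 3*(-3) + (15/2)*(-3)² + 4*(-3) + (½)*4*(-9 + 5*(-3)²)) = -495*(-27/2 - 9 + (15/2)*9 - 12 + (½)*4*(-9 + 5*9)) = -495*(-27/2 - 9 + 135/2 - 12 + (½)*4*(-9 + 45)) = -495*(-27/2 - 9 + 135/2 - 12 + (½)*4*36) = -495*(-27/2 - 9 + 135/2 - 12 + 72) = -495*105 = -51975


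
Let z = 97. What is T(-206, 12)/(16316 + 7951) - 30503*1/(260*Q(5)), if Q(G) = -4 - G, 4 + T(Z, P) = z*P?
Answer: 247643567/18928260 ≈ 13.083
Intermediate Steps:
T(Z, P) = -4 + 97*P
T(-206, 12)/(16316 + 7951) - 30503*1/(260*Q(5)) = (-4 + 97*12)/(16316 + 7951) - 30503*1/(260*(-4 - 1*5)) = (-4 + 1164)/24267 - 30503*1/(260*(-4 - 5)) = 1160*(1/24267) - 30503/(-9*13*20) = 1160/24267 - 30503/((-117*20)) = 1160/24267 - 30503/(-2340) = 1160/24267 - 30503*(-1/2340) = 1160/24267 + 30503/2340 = 247643567/18928260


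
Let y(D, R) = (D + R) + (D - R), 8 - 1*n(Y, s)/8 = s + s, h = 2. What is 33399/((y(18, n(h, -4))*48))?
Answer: 1237/64 ≈ 19.328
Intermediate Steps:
n(Y, s) = 64 - 16*s (n(Y, s) = 64 - 8*(s + s) = 64 - 16*s)
y(D, R) = 2*D
33399/((y(18, n(h, -4))*48)) = 33399/(((2*18)*48)) = 33399/((36*48)) = 33399/1728 = 33399*(1/1728) = 1237/64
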